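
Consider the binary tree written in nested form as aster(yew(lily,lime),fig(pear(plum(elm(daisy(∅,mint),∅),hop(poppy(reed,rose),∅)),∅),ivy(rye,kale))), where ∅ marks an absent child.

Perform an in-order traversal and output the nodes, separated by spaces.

In-order visits the left subtree, then the node, then the right subtree.
At aster: go left to yew.
  At yew: go left to lily.
    lily is a leaf — visit lily.
  Visit yew.
  At yew: go right to lime.
    lime is a leaf — visit lime.
Visit aster.
At aster: go right to fig.
  At fig: go left to pear.
    At pear: go left to plum.
      At plum: go left to elm.
        At elm: go left to daisy.
          At daisy: no left child.
          Visit daisy.
          At daisy: go right to mint.
            mint is a leaf — visit mint.
        Visit elm.
        At elm: no right child.
      Visit plum.
      At plum: go right to hop.
        At hop: go left to poppy.
          At poppy: go left to reed.
            reed is a leaf — visit reed.
          Visit poppy.
          At poppy: go right to rose.
            rose is a leaf — visit rose.
        Visit hop.
        At hop: no right child.
    Visit pear.
    At pear: no right child.
  Visit fig.
  At fig: go right to ivy.
    At ivy: go left to rye.
      rye is a leaf — visit rye.
    Visit ivy.
    At ivy: go right to kale.
      kale is a leaf — visit kale.

lily yew lime aster daisy mint elm plum reed poppy rose hop pear fig rye ivy kale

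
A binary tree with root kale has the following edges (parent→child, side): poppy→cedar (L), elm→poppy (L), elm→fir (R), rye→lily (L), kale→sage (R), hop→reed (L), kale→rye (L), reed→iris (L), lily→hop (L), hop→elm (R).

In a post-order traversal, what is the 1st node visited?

iris

Post-order visits the left subtree, then the right subtree, then the node.
At kale: go left to rye.
  At rye: go left to lily.
    At lily: go left to hop.
      At hop: go left to reed.
        At reed: go left to iris.
          iris is a leaf — visit iris.
        At reed: no right child.
        Visit reed.
      At hop: go right to elm.
        At elm: go left to poppy.
          At poppy: go left to cedar.
            cedar is a leaf — visit cedar.
          At poppy: no right child.
          Visit poppy.
        At elm: go right to fir.
          fir is a leaf — visit fir.
        Visit elm.
      Visit hop.
    At lily: no right child.
    Visit lily.
  At rye: no right child.
  Visit rye.
At kale: go right to sage.
  sage is a leaf — visit sage.
Visit kale.
Full post-order sequence: iris, reed, cedar, poppy, fir, elm, hop, lily, rye, sage, kale.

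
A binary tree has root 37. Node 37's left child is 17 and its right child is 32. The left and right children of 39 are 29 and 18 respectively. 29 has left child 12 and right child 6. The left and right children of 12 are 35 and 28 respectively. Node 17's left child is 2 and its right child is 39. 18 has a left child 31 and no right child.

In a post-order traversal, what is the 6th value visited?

29

Post-order visits the left subtree, then the right subtree, then the node.
At 37: go left to 17.
  At 17: go left to 2.
    2 is a leaf — visit 2.
  At 17: go right to 39.
    At 39: go left to 29.
      At 29: go left to 12.
        At 12: go left to 35.
          35 is a leaf — visit 35.
        At 12: go right to 28.
          28 is a leaf — visit 28.
        Visit 12.
      At 29: go right to 6.
        6 is a leaf — visit 6.
      Visit 29.
    At 39: go right to 18.
      At 18: go left to 31.
        31 is a leaf — visit 31.
      At 18: no right child.
      Visit 18.
    Visit 39.
  Visit 17.
At 37: go right to 32.
  32 is a leaf — visit 32.
Visit 37.
Full post-order sequence: 2, 35, 28, 12, 6, 29, 31, 18, 39, 17, 32, 37.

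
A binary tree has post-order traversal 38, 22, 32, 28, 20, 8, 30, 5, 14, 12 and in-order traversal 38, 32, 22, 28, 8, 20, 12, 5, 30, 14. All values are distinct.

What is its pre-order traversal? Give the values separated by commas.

The last element of post-order is the root; it splits in-order into left and right subtrees.
Root 12: left subtree has 6 nodes {38, 32, 22, 28, 8, 20}, right has 3 {5, 30, 14}.
  Root 8: left subtree has 4 nodes {38, 32, 22, 28}, right has 1 {20}.
    Root 28: left subtree has 3 nodes {38, 32, 22}, right has 0 { }.
      Root 32: left subtree has 1 node {38}, right has 1 {22}.
  Root 14: left subtree has 2 nodes {5, 30}, right has 0 { }.
    Root 5: left subtree has 0 nodes { }, right has 1 {30}.

12, 8, 28, 32, 38, 22, 20, 14, 5, 30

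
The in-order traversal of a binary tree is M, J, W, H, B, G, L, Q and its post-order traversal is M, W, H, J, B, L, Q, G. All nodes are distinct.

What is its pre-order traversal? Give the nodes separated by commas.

G, B, J, M, H, W, Q, L

The last element of post-order is the root; it splits in-order into left and right subtrees.
Root G: left subtree has 5 nodes {M, J, W, H, B}, right has 2 {L, Q}.
  Root B: left subtree has 4 nodes {M, J, W, H}, right has 0 { }.
    Root J: left subtree has 1 node {M}, right has 2 {W, H}.
      Root H: left subtree has 1 node {W}, right has 0 { }.
  Root Q: left subtree has 1 node {L}, right has 0 { }.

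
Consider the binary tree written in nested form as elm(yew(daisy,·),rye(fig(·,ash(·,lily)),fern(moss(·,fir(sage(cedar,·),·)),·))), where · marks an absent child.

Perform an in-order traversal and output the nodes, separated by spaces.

In-order visits the left subtree, then the node, then the right subtree.
At elm: go left to yew.
  At yew: go left to daisy.
    daisy is a leaf — visit daisy.
  Visit yew.
  At yew: no right child.
Visit elm.
At elm: go right to rye.
  At rye: go left to fig.
    At fig: no left child.
    Visit fig.
    At fig: go right to ash.
      At ash: no left child.
      Visit ash.
      At ash: go right to lily.
        lily is a leaf — visit lily.
  Visit rye.
  At rye: go right to fern.
    At fern: go left to moss.
      At moss: no left child.
      Visit moss.
      At moss: go right to fir.
        At fir: go left to sage.
          At sage: go left to cedar.
            cedar is a leaf — visit cedar.
          Visit sage.
          At sage: no right child.
        Visit fir.
        At fir: no right child.
    Visit fern.
    At fern: no right child.

daisy yew elm fig ash lily rye moss cedar sage fir fern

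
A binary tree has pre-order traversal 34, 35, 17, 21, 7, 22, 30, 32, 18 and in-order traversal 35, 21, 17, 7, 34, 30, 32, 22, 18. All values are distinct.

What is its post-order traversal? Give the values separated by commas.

The first element of pre-order is the root; it splits in-order into left and right subtrees.
Root 34: left subtree has 4 nodes {35, 21, 17, 7}, right has 4 {30, 32, 22, 18}.
  Root 35: left subtree has 0 nodes { }, right has 3 {21, 17, 7}.
    Root 17: left subtree has 1 node {21}, right has 1 {7}.
  Root 22: left subtree has 2 nodes {30, 32}, right has 1 {18}.
    Root 30: left subtree has 0 nodes { }, right has 1 {32}.

21, 7, 17, 35, 32, 30, 18, 22, 34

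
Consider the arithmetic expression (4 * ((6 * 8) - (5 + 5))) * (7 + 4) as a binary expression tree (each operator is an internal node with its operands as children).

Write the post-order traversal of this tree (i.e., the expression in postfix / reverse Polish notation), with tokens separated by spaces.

Post-order on an expression tree gives postfix notation: for each operator, emit left operand, right operand, then the operator.

4 6 8 * 5 5 + - * 7 4 + *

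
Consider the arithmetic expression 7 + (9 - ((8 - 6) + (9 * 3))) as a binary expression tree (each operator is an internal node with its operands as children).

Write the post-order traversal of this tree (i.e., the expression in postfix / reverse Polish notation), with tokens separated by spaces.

Post-order on an expression tree gives postfix notation: for each operator, emit left operand, right operand, then the operator.

7 9 8 6 - 9 3 * + - +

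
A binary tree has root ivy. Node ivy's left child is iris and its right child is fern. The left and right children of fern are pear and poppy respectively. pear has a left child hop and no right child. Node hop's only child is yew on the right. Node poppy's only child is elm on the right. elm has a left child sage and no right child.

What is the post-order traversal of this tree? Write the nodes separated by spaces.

Post-order visits the left subtree, then the right subtree, then the node.
At ivy: go left to iris.
  iris is a leaf — visit iris.
At ivy: go right to fern.
  At fern: go left to pear.
    At pear: go left to hop.
      At hop: no left child.
      At hop: go right to yew.
        yew is a leaf — visit yew.
      Visit hop.
    At pear: no right child.
    Visit pear.
  At fern: go right to poppy.
    At poppy: no left child.
    At poppy: go right to elm.
      At elm: go left to sage.
        sage is a leaf — visit sage.
      At elm: no right child.
      Visit elm.
    Visit poppy.
  Visit fern.
Visit ivy.

iris yew hop pear sage elm poppy fern ivy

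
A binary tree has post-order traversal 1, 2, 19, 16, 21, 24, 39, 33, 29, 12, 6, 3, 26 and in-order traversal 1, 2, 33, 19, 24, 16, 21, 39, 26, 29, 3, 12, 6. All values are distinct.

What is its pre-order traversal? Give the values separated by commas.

26, 33, 2, 1, 39, 24, 19, 21, 16, 3, 29, 6, 12

The last element of post-order is the root; it splits in-order into left and right subtrees.
Root 26: left subtree has 8 nodes {1, 2, 33, 19, 24, 16, 21, 39}, right has 4 {29, 3, 12, 6}.
  Root 33: left subtree has 2 nodes {1, 2}, right has 5 {19, 24, 16, 21, 39}.
    Root 2: left subtree has 1 node {1}, right has 0 { }.
    Root 39: left subtree has 4 nodes {19, 24, 16, 21}, right has 0 { }.
      Root 24: left subtree has 1 node {19}, right has 2 {16, 21}.
        Root 21: left subtree has 1 node {16}, right has 0 { }.
  Root 3: left subtree has 1 node {29}, right has 2 {12, 6}.
    Root 6: left subtree has 1 node {12}, right has 0 { }.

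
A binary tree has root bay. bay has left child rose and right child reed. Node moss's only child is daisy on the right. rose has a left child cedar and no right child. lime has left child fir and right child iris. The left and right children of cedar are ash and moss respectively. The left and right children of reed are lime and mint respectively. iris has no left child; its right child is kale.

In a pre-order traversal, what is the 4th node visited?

ash

Pre-order visits the node, then its left subtree, then its right subtree.
Visit bay.
At bay: go left to rose.
  Visit rose.
  At rose: go left to cedar.
    Visit cedar.
    At cedar: go left to ash.
      ash is a leaf — visit ash.
    At cedar: go right to moss.
      Visit moss.
      At moss: no left child.
      At moss: go right to daisy.
        daisy is a leaf — visit daisy.
  At rose: no right child.
At bay: go right to reed.
  Visit reed.
  At reed: go left to lime.
    Visit lime.
    At lime: go left to fir.
      fir is a leaf — visit fir.
    At lime: go right to iris.
      Visit iris.
      At iris: no left child.
      At iris: go right to kale.
        kale is a leaf — visit kale.
  At reed: go right to mint.
    mint is a leaf — visit mint.
Full pre-order sequence: bay, rose, cedar, ash, moss, daisy, reed, lime, fir, iris, kale, mint.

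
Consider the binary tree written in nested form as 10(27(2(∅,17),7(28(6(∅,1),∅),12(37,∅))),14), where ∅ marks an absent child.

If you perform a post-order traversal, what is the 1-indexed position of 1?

Post-order visits the left subtree, then the right subtree, then the node.
At 10: go left to 27.
  At 27: go left to 2.
    At 2: no left child.
    At 2: go right to 17.
      17 is a leaf — visit 17.
    Visit 2.
  At 27: go right to 7.
    At 7: go left to 28.
      At 28: go left to 6.
        At 6: no left child.
        At 6: go right to 1.
          1 is a leaf — visit 1.
        Visit 6.
      At 28: no right child.
      Visit 28.
    At 7: go right to 12.
      At 12: go left to 37.
        37 is a leaf — visit 37.
      At 12: no right child.
      Visit 12.
    Visit 7.
  Visit 27.
At 10: go right to 14.
  14 is a leaf — visit 14.
Visit 10.
Full post-order sequence: 17, 2, 1, 6, 28, 37, 12, 7, 27, 14, 10.

3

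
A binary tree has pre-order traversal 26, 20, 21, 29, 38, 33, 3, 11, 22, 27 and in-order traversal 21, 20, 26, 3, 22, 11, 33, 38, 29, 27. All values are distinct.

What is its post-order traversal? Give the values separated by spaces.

The first element of pre-order is the root; it splits in-order into left and right subtrees.
Root 26: left subtree has 2 nodes {21, 20}, right has 7 {3, 22, 11, 33, 38, 29, 27}.
  Root 20: left subtree has 1 node {21}, right has 0 { }.
  Root 29: left subtree has 5 nodes {3, 22, 11, 33, 38}, right has 1 {27}.
    Root 38: left subtree has 4 nodes {3, 22, 11, 33}, right has 0 { }.
      Root 33: left subtree has 3 nodes {3, 22, 11}, right has 0 { }.
        Root 3: left subtree has 0 nodes { }, right has 2 {22, 11}.
          Root 11: left subtree has 1 node {22}, right has 0 { }.

21 20 22 11 3 33 38 27 29 26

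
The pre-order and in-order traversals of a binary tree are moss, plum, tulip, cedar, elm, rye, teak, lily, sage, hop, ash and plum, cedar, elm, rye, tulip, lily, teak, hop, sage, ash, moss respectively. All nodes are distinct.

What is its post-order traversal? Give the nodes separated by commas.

rye, elm, cedar, lily, hop, ash, sage, teak, tulip, plum, moss

The first element of pre-order is the root; it splits in-order into left and right subtrees.
Root moss: left subtree has 10 nodes {plum, cedar, elm, rye, tulip, lily, teak, hop, sage, ash}, right has 0 { }.
  Root plum: left subtree has 0 nodes { }, right has 9 {cedar, elm, rye, tulip, lily, teak, hop, sage, ash}.
    Root tulip: left subtree has 3 nodes {cedar, elm, rye}, right has 5 {lily, teak, hop, sage, ash}.
      Root cedar: left subtree has 0 nodes { }, right has 2 {elm, rye}.
        Root elm: left subtree has 0 nodes { }, right has 1 {rye}.
      Root teak: left subtree has 1 node {lily}, right has 3 {hop, sage, ash}.
        Root sage: left subtree has 1 node {hop}, right has 1 {ash}.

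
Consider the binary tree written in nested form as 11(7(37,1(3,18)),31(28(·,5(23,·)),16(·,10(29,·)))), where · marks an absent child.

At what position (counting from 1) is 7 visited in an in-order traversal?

In-order visits the left subtree, then the node, then the right subtree.
At 11: go left to 7.
  At 7: go left to 37.
    37 is a leaf — visit 37.
  Visit 7.
  At 7: go right to 1.
    At 1: go left to 3.
      3 is a leaf — visit 3.
    Visit 1.
    At 1: go right to 18.
      18 is a leaf — visit 18.
Visit 11.
At 11: go right to 31.
  At 31: go left to 28.
    At 28: no left child.
    Visit 28.
    At 28: go right to 5.
      At 5: go left to 23.
        23 is a leaf — visit 23.
      Visit 5.
      At 5: no right child.
  Visit 31.
  At 31: go right to 16.
    At 16: no left child.
    Visit 16.
    At 16: go right to 10.
      At 10: go left to 29.
        29 is a leaf — visit 29.
      Visit 10.
      At 10: no right child.
Full in-order sequence: 37, 7, 3, 1, 18, 11, 28, 23, 5, 31, 16, 29, 10.

2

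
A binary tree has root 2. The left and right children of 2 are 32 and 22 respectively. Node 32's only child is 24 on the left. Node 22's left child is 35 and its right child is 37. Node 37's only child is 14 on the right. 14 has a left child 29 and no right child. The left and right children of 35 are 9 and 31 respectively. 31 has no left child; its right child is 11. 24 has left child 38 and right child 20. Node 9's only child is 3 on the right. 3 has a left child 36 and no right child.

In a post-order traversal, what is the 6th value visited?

Post-order visits the left subtree, then the right subtree, then the node.
At 2: go left to 32.
  At 32: go left to 24.
    At 24: go left to 38.
      38 is a leaf — visit 38.
    At 24: go right to 20.
      20 is a leaf — visit 20.
    Visit 24.
  At 32: no right child.
  Visit 32.
At 2: go right to 22.
  At 22: go left to 35.
    At 35: go left to 9.
      At 9: no left child.
      At 9: go right to 3.
        At 3: go left to 36.
          36 is a leaf — visit 36.
        At 3: no right child.
        Visit 3.
      Visit 9.
    At 35: go right to 31.
      At 31: no left child.
      At 31: go right to 11.
        11 is a leaf — visit 11.
      Visit 31.
    Visit 35.
  At 22: go right to 37.
    At 37: no left child.
    At 37: go right to 14.
      At 14: go left to 29.
        29 is a leaf — visit 29.
      At 14: no right child.
      Visit 14.
    Visit 37.
  Visit 22.
Visit 2.
Full post-order sequence: 38, 20, 24, 32, 36, 3, 9, 11, 31, 35, 29, 14, 37, 22, 2.

3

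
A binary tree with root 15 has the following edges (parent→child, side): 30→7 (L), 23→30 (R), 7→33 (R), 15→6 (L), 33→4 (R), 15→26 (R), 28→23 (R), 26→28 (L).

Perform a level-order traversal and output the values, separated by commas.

Level-order visits nodes level by level from the root, left to right within each level.
Level 0: 15
Level 1: 6, 26
Level 2: 28
Level 3: 23
Level 4: 30
Level 5: 7
Level 6: 33
Level 7: 4

15, 6, 26, 28, 23, 30, 7, 33, 4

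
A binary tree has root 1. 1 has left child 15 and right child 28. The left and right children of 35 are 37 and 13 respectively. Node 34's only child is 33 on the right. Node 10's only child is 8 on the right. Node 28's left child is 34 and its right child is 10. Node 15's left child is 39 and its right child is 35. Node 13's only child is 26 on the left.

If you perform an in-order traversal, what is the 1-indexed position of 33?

In-order visits the left subtree, then the node, then the right subtree.
At 1: go left to 15.
  At 15: go left to 39.
    39 is a leaf — visit 39.
  Visit 15.
  At 15: go right to 35.
    At 35: go left to 37.
      37 is a leaf — visit 37.
    Visit 35.
    At 35: go right to 13.
      At 13: go left to 26.
        26 is a leaf — visit 26.
      Visit 13.
      At 13: no right child.
Visit 1.
At 1: go right to 28.
  At 28: go left to 34.
    At 34: no left child.
    Visit 34.
    At 34: go right to 33.
      33 is a leaf — visit 33.
  Visit 28.
  At 28: go right to 10.
    At 10: no left child.
    Visit 10.
    At 10: go right to 8.
      8 is a leaf — visit 8.
Full in-order sequence: 39, 15, 37, 35, 26, 13, 1, 34, 33, 28, 10, 8.

9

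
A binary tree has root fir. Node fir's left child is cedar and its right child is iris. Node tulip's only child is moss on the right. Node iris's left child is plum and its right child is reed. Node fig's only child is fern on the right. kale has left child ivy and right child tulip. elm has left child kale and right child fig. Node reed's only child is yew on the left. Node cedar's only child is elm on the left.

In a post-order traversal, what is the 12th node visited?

iris

Post-order visits the left subtree, then the right subtree, then the node.
At fir: go left to cedar.
  At cedar: go left to elm.
    At elm: go left to kale.
      At kale: go left to ivy.
        ivy is a leaf — visit ivy.
      At kale: go right to tulip.
        At tulip: no left child.
        At tulip: go right to moss.
          moss is a leaf — visit moss.
        Visit tulip.
      Visit kale.
    At elm: go right to fig.
      At fig: no left child.
      At fig: go right to fern.
        fern is a leaf — visit fern.
      Visit fig.
    Visit elm.
  At cedar: no right child.
  Visit cedar.
At fir: go right to iris.
  At iris: go left to plum.
    plum is a leaf — visit plum.
  At iris: go right to reed.
    At reed: go left to yew.
      yew is a leaf — visit yew.
    At reed: no right child.
    Visit reed.
  Visit iris.
Visit fir.
Full post-order sequence: ivy, moss, tulip, kale, fern, fig, elm, cedar, plum, yew, reed, iris, fir.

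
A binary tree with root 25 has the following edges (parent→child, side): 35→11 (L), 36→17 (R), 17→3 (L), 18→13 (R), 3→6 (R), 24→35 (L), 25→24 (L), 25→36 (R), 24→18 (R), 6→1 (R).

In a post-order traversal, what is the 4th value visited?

Post-order visits the left subtree, then the right subtree, then the node.
At 25: go left to 24.
  At 24: go left to 35.
    At 35: go left to 11.
      11 is a leaf — visit 11.
    At 35: no right child.
    Visit 35.
  At 24: go right to 18.
    At 18: no left child.
    At 18: go right to 13.
      13 is a leaf — visit 13.
    Visit 18.
  Visit 24.
At 25: go right to 36.
  At 36: no left child.
  At 36: go right to 17.
    At 17: go left to 3.
      At 3: no left child.
      At 3: go right to 6.
        At 6: no left child.
        At 6: go right to 1.
          1 is a leaf — visit 1.
        Visit 6.
      Visit 3.
    At 17: no right child.
    Visit 17.
  Visit 36.
Visit 25.
Full post-order sequence: 11, 35, 13, 18, 24, 1, 6, 3, 17, 36, 25.

18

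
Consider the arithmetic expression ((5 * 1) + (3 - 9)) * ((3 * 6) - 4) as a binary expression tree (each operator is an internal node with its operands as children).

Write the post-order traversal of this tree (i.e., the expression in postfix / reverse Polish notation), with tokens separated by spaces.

5 1 * 3 9 - + 3 6 * 4 - *

Post-order on an expression tree gives postfix notation: for each operator, emit left operand, right operand, then the operator.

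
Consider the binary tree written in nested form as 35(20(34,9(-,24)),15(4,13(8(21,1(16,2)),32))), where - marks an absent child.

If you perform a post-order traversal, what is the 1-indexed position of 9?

Post-order visits the left subtree, then the right subtree, then the node.
At 35: go left to 20.
  At 20: go left to 34.
    34 is a leaf — visit 34.
  At 20: go right to 9.
    At 9: no left child.
    At 9: go right to 24.
      24 is a leaf — visit 24.
    Visit 9.
  Visit 20.
At 35: go right to 15.
  At 15: go left to 4.
    4 is a leaf — visit 4.
  At 15: go right to 13.
    At 13: go left to 8.
      At 8: go left to 21.
        21 is a leaf — visit 21.
      At 8: go right to 1.
        At 1: go left to 16.
          16 is a leaf — visit 16.
        At 1: go right to 2.
          2 is a leaf — visit 2.
        Visit 1.
      Visit 8.
    At 13: go right to 32.
      32 is a leaf — visit 32.
    Visit 13.
  Visit 15.
Visit 35.
Full post-order sequence: 34, 24, 9, 20, 4, 21, 16, 2, 1, 8, 32, 13, 15, 35.

3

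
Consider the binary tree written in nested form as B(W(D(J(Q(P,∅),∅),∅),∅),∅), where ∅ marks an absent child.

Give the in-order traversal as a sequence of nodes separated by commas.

P, Q, J, D, W, B

In-order visits the left subtree, then the node, then the right subtree.
At B: go left to W.
  At W: go left to D.
    At D: go left to J.
      At J: go left to Q.
        At Q: go left to P.
          P is a leaf — visit P.
        Visit Q.
        At Q: no right child.
      Visit J.
      At J: no right child.
    Visit D.
    At D: no right child.
  Visit W.
  At W: no right child.
Visit B.
At B: no right child.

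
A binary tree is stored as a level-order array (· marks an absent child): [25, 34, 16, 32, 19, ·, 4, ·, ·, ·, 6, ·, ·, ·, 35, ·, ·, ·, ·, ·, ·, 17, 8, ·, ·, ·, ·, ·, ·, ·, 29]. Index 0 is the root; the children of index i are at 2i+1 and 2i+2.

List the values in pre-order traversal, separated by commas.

Pre-order visits the node, then its left subtree, then its right subtree.
Visit 25.
At 25: go left to 34.
  Visit 34.
  At 34: go left to 32.
    32 is a leaf — visit 32.
  At 34: go right to 19.
    Visit 19.
    At 19: no left child.
    At 19: go right to 6.
      Visit 6.
      At 6: go left to 17.
        17 is a leaf — visit 17.
      At 6: go right to 8.
        8 is a leaf — visit 8.
At 25: go right to 16.
  Visit 16.
  At 16: no left child.
  At 16: go right to 4.
    Visit 4.
    At 4: no left child.
    At 4: go right to 35.
      Visit 35.
      At 35: no left child.
      At 35: go right to 29.
        29 is a leaf — visit 29.

25, 34, 32, 19, 6, 17, 8, 16, 4, 35, 29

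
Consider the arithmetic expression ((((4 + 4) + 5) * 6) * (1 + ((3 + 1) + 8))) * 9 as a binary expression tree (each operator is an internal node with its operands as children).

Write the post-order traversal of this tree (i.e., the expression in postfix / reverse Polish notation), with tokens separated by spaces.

4 4 + 5 + 6 * 1 3 1 + 8 + + * 9 *

Post-order on an expression tree gives postfix notation: for each operator, emit left operand, right operand, then the operator.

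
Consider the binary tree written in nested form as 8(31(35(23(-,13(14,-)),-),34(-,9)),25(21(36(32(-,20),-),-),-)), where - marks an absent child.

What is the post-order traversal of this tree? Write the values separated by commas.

14, 13, 23, 35, 9, 34, 31, 20, 32, 36, 21, 25, 8

Post-order visits the left subtree, then the right subtree, then the node.
At 8: go left to 31.
  At 31: go left to 35.
    At 35: go left to 23.
      At 23: no left child.
      At 23: go right to 13.
        At 13: go left to 14.
          14 is a leaf — visit 14.
        At 13: no right child.
        Visit 13.
      Visit 23.
    At 35: no right child.
    Visit 35.
  At 31: go right to 34.
    At 34: no left child.
    At 34: go right to 9.
      9 is a leaf — visit 9.
    Visit 34.
  Visit 31.
At 8: go right to 25.
  At 25: go left to 21.
    At 21: go left to 36.
      At 36: go left to 32.
        At 32: no left child.
        At 32: go right to 20.
          20 is a leaf — visit 20.
        Visit 32.
      At 36: no right child.
      Visit 36.
    At 21: no right child.
    Visit 21.
  At 25: no right child.
  Visit 25.
Visit 8.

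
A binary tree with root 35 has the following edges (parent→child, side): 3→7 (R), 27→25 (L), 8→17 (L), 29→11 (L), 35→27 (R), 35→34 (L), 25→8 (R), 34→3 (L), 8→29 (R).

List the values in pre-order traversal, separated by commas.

Pre-order visits the node, then its left subtree, then its right subtree.
Visit 35.
At 35: go left to 34.
  Visit 34.
  At 34: go left to 3.
    Visit 3.
    At 3: no left child.
    At 3: go right to 7.
      7 is a leaf — visit 7.
  At 34: no right child.
At 35: go right to 27.
  Visit 27.
  At 27: go left to 25.
    Visit 25.
    At 25: no left child.
    At 25: go right to 8.
      Visit 8.
      At 8: go left to 17.
        17 is a leaf — visit 17.
      At 8: go right to 29.
        Visit 29.
        At 29: go left to 11.
          11 is a leaf — visit 11.
        At 29: no right child.
  At 27: no right child.

35, 34, 3, 7, 27, 25, 8, 17, 29, 11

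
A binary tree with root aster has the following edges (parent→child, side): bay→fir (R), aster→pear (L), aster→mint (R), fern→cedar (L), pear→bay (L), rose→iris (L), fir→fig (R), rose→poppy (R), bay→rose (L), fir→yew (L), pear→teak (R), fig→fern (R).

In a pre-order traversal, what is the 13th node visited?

mint

Pre-order visits the node, then its left subtree, then its right subtree.
Visit aster.
At aster: go left to pear.
  Visit pear.
  At pear: go left to bay.
    Visit bay.
    At bay: go left to rose.
      Visit rose.
      At rose: go left to iris.
        iris is a leaf — visit iris.
      At rose: go right to poppy.
        poppy is a leaf — visit poppy.
    At bay: go right to fir.
      Visit fir.
      At fir: go left to yew.
        yew is a leaf — visit yew.
      At fir: go right to fig.
        Visit fig.
        At fig: no left child.
        At fig: go right to fern.
          Visit fern.
          At fern: go left to cedar.
            cedar is a leaf — visit cedar.
          At fern: no right child.
  At pear: go right to teak.
    teak is a leaf — visit teak.
At aster: go right to mint.
  mint is a leaf — visit mint.
Full pre-order sequence: aster, pear, bay, rose, iris, poppy, fir, yew, fig, fern, cedar, teak, mint.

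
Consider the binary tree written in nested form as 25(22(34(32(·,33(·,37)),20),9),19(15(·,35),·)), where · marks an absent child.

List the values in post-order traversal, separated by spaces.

Post-order visits the left subtree, then the right subtree, then the node.
At 25: go left to 22.
  At 22: go left to 34.
    At 34: go left to 32.
      At 32: no left child.
      At 32: go right to 33.
        At 33: no left child.
        At 33: go right to 37.
          37 is a leaf — visit 37.
        Visit 33.
      Visit 32.
    At 34: go right to 20.
      20 is a leaf — visit 20.
    Visit 34.
  At 22: go right to 9.
    9 is a leaf — visit 9.
  Visit 22.
At 25: go right to 19.
  At 19: go left to 15.
    At 15: no left child.
    At 15: go right to 35.
      35 is a leaf — visit 35.
    Visit 15.
  At 19: no right child.
  Visit 19.
Visit 25.

37 33 32 20 34 9 22 35 15 19 25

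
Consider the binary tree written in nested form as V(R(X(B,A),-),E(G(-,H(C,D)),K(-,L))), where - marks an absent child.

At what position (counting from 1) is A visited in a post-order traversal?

Post-order visits the left subtree, then the right subtree, then the node.
At V: go left to R.
  At R: go left to X.
    At X: go left to B.
      B is a leaf — visit B.
    At X: go right to A.
      A is a leaf — visit A.
    Visit X.
  At R: no right child.
  Visit R.
At V: go right to E.
  At E: go left to G.
    At G: no left child.
    At G: go right to H.
      At H: go left to C.
        C is a leaf — visit C.
      At H: go right to D.
        D is a leaf — visit D.
      Visit H.
    Visit G.
  At E: go right to K.
    At K: no left child.
    At K: go right to L.
      L is a leaf — visit L.
    Visit K.
  Visit E.
Visit V.
Full post-order sequence: B, A, X, R, C, D, H, G, L, K, E, V.

2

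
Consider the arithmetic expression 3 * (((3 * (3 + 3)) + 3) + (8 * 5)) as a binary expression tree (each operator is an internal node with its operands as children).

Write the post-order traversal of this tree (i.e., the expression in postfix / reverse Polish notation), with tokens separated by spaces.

Post-order on an expression tree gives postfix notation: for each operator, emit left operand, right operand, then the operator.

3 3 3 3 + * 3 + 8 5 * + *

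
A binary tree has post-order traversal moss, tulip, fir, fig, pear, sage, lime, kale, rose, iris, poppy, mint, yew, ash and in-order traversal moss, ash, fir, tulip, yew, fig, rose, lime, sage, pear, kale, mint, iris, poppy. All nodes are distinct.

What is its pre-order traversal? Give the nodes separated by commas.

ash, moss, yew, fir, tulip, mint, rose, fig, kale, lime, sage, pear, poppy, iris

The last element of post-order is the root; it splits in-order into left and right subtrees.
Root ash: left subtree has 1 node {moss}, right has 12 {fir, tulip, yew, fig, rose, lime, sage, pear, kale, mint, iris, poppy}.
  Root yew: left subtree has 2 nodes {fir, tulip}, right has 9 {fig, rose, lime, sage, pear, kale, mint, iris, poppy}.
    Root fir: left subtree has 0 nodes { }, right has 1 {tulip}.
    Root mint: left subtree has 6 nodes {fig, rose, lime, sage, pear, kale}, right has 2 {iris, poppy}.
      Root rose: left subtree has 1 node {fig}, right has 4 {lime, sage, pear, kale}.
        Root kale: left subtree has 3 nodes {lime, sage, pear}, right has 0 { }.
          Root lime: left subtree has 0 nodes { }, right has 2 {sage, pear}.
            Root sage: left subtree has 0 nodes { }, right has 1 {pear}.
      Root poppy: left subtree has 1 node {iris}, right has 0 { }.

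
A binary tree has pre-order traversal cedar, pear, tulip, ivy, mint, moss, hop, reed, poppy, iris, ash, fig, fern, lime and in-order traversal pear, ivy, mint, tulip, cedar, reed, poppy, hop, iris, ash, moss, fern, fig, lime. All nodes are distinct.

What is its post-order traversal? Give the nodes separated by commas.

mint, ivy, tulip, pear, poppy, reed, ash, iris, hop, fern, lime, fig, moss, cedar

The first element of pre-order is the root; it splits in-order into left and right subtrees.
Root cedar: left subtree has 4 nodes {pear, ivy, mint, tulip}, right has 9 {reed, poppy, hop, iris, ash, moss, fern, fig, lime}.
  Root pear: left subtree has 0 nodes { }, right has 3 {ivy, mint, tulip}.
    Root tulip: left subtree has 2 nodes {ivy, mint}, right has 0 { }.
      Root ivy: left subtree has 0 nodes { }, right has 1 {mint}.
  Root moss: left subtree has 5 nodes {reed, poppy, hop, iris, ash}, right has 3 {fern, fig, lime}.
    Root hop: left subtree has 2 nodes {reed, poppy}, right has 2 {iris, ash}.
      Root reed: left subtree has 0 nodes { }, right has 1 {poppy}.
      Root iris: left subtree has 0 nodes { }, right has 1 {ash}.
    Root fig: left subtree has 1 node {fern}, right has 1 {lime}.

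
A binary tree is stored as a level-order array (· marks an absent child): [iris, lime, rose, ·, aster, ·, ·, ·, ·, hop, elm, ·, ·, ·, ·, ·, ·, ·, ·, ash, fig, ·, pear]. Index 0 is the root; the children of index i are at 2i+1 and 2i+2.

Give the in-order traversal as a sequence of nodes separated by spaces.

In-order visits the left subtree, then the node, then the right subtree.
At iris: go left to lime.
  At lime: no left child.
  Visit lime.
  At lime: go right to aster.
    At aster: go left to hop.
      At hop: go left to ash.
        ash is a leaf — visit ash.
      Visit hop.
      At hop: go right to fig.
        fig is a leaf — visit fig.
    Visit aster.
    At aster: go right to elm.
      At elm: no left child.
      Visit elm.
      At elm: go right to pear.
        pear is a leaf — visit pear.
Visit iris.
At iris: go right to rose.
  rose is a leaf — visit rose.

lime ash hop fig aster elm pear iris rose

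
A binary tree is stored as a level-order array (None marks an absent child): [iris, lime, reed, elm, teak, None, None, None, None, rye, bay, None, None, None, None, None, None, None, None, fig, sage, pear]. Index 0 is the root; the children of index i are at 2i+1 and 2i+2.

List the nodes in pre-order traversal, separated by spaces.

iris lime elm teak rye fig sage bay pear reed

Pre-order visits the node, then its left subtree, then its right subtree.
Visit iris.
At iris: go left to lime.
  Visit lime.
  At lime: go left to elm.
    elm is a leaf — visit elm.
  At lime: go right to teak.
    Visit teak.
    At teak: go left to rye.
      Visit rye.
      At rye: go left to fig.
        fig is a leaf — visit fig.
      At rye: go right to sage.
        sage is a leaf — visit sage.
    At teak: go right to bay.
      Visit bay.
      At bay: go left to pear.
        pear is a leaf — visit pear.
      At bay: no right child.
At iris: go right to reed.
  reed is a leaf — visit reed.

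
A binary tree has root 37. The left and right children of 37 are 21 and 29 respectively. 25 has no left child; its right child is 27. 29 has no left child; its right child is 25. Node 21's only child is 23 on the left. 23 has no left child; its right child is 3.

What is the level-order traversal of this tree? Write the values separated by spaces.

Level-order visits nodes level by level from the root, left to right within each level.
Level 0: 37
Level 1: 21, 29
Level 2: 23, 25
Level 3: 3, 27

37 21 29 23 25 3 27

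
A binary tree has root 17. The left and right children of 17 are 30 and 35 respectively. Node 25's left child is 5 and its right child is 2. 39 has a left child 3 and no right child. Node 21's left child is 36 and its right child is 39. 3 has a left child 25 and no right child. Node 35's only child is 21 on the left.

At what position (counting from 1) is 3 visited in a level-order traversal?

Level-order visits nodes level by level from the root, left to right within each level.
Level 0: 17
Level 1: 30, 35
Level 2: 21
Level 3: 36, 39
Level 4: 3
Level 5: 25
Level 6: 5, 2
Full level-order sequence: 17, 30, 35, 21, 36, 39, 3, 25, 5, 2.

7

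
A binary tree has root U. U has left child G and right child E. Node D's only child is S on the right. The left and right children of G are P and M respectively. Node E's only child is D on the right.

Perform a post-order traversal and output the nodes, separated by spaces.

P M G S D E U

Post-order visits the left subtree, then the right subtree, then the node.
At U: go left to G.
  At G: go left to P.
    P is a leaf — visit P.
  At G: go right to M.
    M is a leaf — visit M.
  Visit G.
At U: go right to E.
  At E: no left child.
  At E: go right to D.
    At D: no left child.
    At D: go right to S.
      S is a leaf — visit S.
    Visit D.
  Visit E.
Visit U.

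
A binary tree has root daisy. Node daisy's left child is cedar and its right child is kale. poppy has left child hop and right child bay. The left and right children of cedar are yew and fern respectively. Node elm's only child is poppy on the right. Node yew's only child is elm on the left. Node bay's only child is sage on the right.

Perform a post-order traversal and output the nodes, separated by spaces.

Post-order visits the left subtree, then the right subtree, then the node.
At daisy: go left to cedar.
  At cedar: go left to yew.
    At yew: go left to elm.
      At elm: no left child.
      At elm: go right to poppy.
        At poppy: go left to hop.
          hop is a leaf — visit hop.
        At poppy: go right to bay.
          At bay: no left child.
          At bay: go right to sage.
            sage is a leaf — visit sage.
          Visit bay.
        Visit poppy.
      Visit elm.
    At yew: no right child.
    Visit yew.
  At cedar: go right to fern.
    fern is a leaf — visit fern.
  Visit cedar.
At daisy: go right to kale.
  kale is a leaf — visit kale.
Visit daisy.

hop sage bay poppy elm yew fern cedar kale daisy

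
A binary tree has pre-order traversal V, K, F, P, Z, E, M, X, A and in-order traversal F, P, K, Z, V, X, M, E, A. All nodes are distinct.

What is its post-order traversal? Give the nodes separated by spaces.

P F Z K X M A E V

The first element of pre-order is the root; it splits in-order into left and right subtrees.
Root V: left subtree has 4 nodes {F, P, K, Z}, right has 4 {X, M, E, A}.
  Root K: left subtree has 2 nodes {F, P}, right has 1 {Z}.
    Root F: left subtree has 0 nodes { }, right has 1 {P}.
  Root E: left subtree has 2 nodes {X, M}, right has 1 {A}.
    Root M: left subtree has 1 node {X}, right has 0 { }.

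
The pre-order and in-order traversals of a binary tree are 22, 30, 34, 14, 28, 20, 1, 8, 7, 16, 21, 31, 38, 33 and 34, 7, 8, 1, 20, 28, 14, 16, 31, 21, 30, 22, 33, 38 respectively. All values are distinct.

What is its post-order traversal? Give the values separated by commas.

The first element of pre-order is the root; it splits in-order into left and right subtrees.
Root 22: left subtree has 11 nodes {34, 7, 8, 1, 20, 28, 14, 16, 31, 21, 30}, right has 2 {33, 38}.
  Root 30: left subtree has 10 nodes {34, 7, 8, 1, 20, 28, 14, 16, 31, 21}, right has 0 { }.
    Root 34: left subtree has 0 nodes { }, right has 9 {7, 8, 1, 20, 28, 14, 16, 31, 21}.
      Root 14: left subtree has 5 nodes {7, 8, 1, 20, 28}, right has 3 {16, 31, 21}.
        Root 28: left subtree has 4 nodes {7, 8, 1, 20}, right has 0 { }.
          Root 20: left subtree has 3 nodes {7, 8, 1}, right has 0 { }.
            Root 1: left subtree has 2 nodes {7, 8}, right has 0 { }.
              Root 8: left subtree has 1 node {7}, right has 0 { }.
        Root 16: left subtree has 0 nodes { }, right has 2 {31, 21}.
          Root 21: left subtree has 1 node {31}, right has 0 { }.
  Root 38: left subtree has 1 node {33}, right has 0 { }.

7, 8, 1, 20, 28, 31, 21, 16, 14, 34, 30, 33, 38, 22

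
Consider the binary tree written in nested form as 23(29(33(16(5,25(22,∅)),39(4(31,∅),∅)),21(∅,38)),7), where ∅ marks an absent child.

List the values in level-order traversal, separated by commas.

Level-order visits nodes level by level from the root, left to right within each level.
Level 0: 23
Level 1: 29, 7
Level 2: 33, 21
Level 3: 16, 39, 38
Level 4: 5, 25, 4
Level 5: 22, 31

23, 29, 7, 33, 21, 16, 39, 38, 5, 25, 4, 22, 31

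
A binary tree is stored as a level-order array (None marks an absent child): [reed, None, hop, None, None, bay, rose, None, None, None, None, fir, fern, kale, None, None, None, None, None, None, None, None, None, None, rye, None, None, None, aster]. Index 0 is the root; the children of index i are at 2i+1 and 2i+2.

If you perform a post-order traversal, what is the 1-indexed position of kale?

6

Post-order visits the left subtree, then the right subtree, then the node.
At reed: no left child.
At reed: go right to hop.
  At hop: go left to bay.
    At bay: go left to fir.
      At fir: no left child.
      At fir: go right to rye.
        rye is a leaf — visit rye.
      Visit fir.
    At bay: go right to fern.
      fern is a leaf — visit fern.
    Visit bay.
  At hop: go right to rose.
    At rose: go left to kale.
      At kale: no left child.
      At kale: go right to aster.
        aster is a leaf — visit aster.
      Visit kale.
    At rose: no right child.
    Visit rose.
  Visit hop.
Visit reed.
Full post-order sequence: rye, fir, fern, bay, aster, kale, rose, hop, reed.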